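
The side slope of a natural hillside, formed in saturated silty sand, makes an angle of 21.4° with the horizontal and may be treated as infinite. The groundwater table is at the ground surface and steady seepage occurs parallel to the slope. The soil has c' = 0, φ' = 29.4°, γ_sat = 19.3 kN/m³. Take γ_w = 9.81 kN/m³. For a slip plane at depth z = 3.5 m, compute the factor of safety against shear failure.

FS = 0.71

With seepage parallel to the slope and the water table at the surface, the effective normal stress on the slip plane uses the buoyant unit weight γ' = γ_sat − γ_w while the driving shear stress uses γ_sat:
FS = [c' + γ' z cos²β tanφ'] / [γ_sat z sinβ cosβ]
(For c' = 0 this reduces to FS = (γ'/γ_sat)·tanφ'/tanβ.)
γ' = 19.3 − 9.81 = 9.49 kN/m³
Numerator = 0.0 + 9.49·3.5·cos²21.4°·tan29.4° = 0.0 + 9.49·3.5·0.8669·0.5635 = 16.224 kPa
Denominator = 19.3·3.5·sin21.4°·cos21.4° = 19.3·3.5·0.3649·0.9311 = 22.948 kPa
FS = 16.224 / 22.948 = 0.707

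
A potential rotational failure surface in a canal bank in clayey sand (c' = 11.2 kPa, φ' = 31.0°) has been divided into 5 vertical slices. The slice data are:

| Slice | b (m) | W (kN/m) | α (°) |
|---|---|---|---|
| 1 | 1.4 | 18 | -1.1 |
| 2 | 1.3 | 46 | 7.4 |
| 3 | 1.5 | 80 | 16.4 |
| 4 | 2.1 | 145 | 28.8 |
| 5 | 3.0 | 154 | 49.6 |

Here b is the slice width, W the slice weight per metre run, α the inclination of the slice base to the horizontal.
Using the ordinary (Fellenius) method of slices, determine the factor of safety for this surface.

FS = 1.61

Ordinary method of slices: FS = Σ[c'·Δl_i + (W_i cosα_i)·tanφ'] / Σ W_i sinα_i, with Δl_i = b_i / cosα_i.
Slice 1: Δl = 1.4/cos(-1.1°) = 1.400 m; N'_1 = 18·cos(-1.1°) = 18.0; c'Δl = 15.68; W sinα = -0.3
Slice 2: Δl = 1.3/cos7.4° = 1.311 m; N'_2 = 46·cos7.4° = 45.6; c'Δl = 14.68; W sinα = 5.9
Slice 3: Δl = 1.5/cos16.4° = 1.564 m; N'_3 = 80·cos16.4° = 76.7; c'Δl = 17.51; W sinα = 22.6
Slice 4: Δl = 2.1/cos28.8° = 2.396 m; N'_4 = 145·cos28.8° = 127.1; c'Δl = 26.84; W sinα = 69.9
Slice 5: Δl = 3.0/cos49.6° = 4.629 m; N'_5 = 154·cos49.6° = 99.8; c'Δl = 51.84; W sinα = 117.3
Σc'Δl = 126.6 kN/m; ΣN' = 367.2 kN/m; ΣW sinα = 215.3 kN/m
Resisting = 126.6 + 367.2·tan31.0° = 126.6 + 220.7 = 347.2 kN/m
FS = 347.2 / 215.3 = 1.613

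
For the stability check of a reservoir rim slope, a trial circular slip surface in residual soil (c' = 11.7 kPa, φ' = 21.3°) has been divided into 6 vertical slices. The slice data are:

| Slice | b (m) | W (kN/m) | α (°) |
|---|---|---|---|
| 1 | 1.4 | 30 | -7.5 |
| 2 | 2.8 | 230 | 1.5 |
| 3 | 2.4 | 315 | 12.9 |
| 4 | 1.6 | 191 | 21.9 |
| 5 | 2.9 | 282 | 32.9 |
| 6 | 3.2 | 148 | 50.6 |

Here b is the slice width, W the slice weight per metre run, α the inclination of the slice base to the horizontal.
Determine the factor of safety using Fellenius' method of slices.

FS = 1.50

Ordinary method of slices: FS = Σ[c'·Δl_i + (W_i cosα_i)·tanφ'] / Σ W_i sinα_i, with Δl_i = b_i / cosα_i.
Slice 1: Δl = 1.4/cos(-7.5°) = 1.412 m; N'_1 = 30·cos(-7.5°) = 29.7; c'Δl = 16.52; W sinα = -3.9
Slice 2: Δl = 2.8/cos1.5° = 2.801 m; N'_2 = 230·cos1.5° = 229.9; c'Δl = 32.77; W sinα = 6.0
Slice 3: Δl = 2.4/cos12.9° = 2.462 m; N'_3 = 315·cos12.9° = 307.0; c'Δl = 28.81; W sinα = 70.3
Slice 4: Δl = 1.6/cos21.9° = 1.724 m; N'_4 = 191·cos21.9° = 177.2; c'Δl = 20.18; W sinα = 71.2
Slice 5: Δl = 2.9/cos32.9° = 3.454 m; N'_5 = 282·cos32.9° = 236.8; c'Δl = 40.41; W sinα = 153.2
Slice 6: Δl = 3.2/cos50.6° = 5.042 m; N'_6 = 148·cos50.6° = 93.9; c'Δl = 58.99; W sinα = 114.4
Σc'Δl = 197.7 kN/m; ΣN' = 1074.6 kN/m; ΣW sinα = 411.2 kN/m
Resisting = 197.7 + 1074.6·tan21.3° = 197.7 + 419.0 = 616.7 kN/m
FS = 616.7 / 411.2 = 1.500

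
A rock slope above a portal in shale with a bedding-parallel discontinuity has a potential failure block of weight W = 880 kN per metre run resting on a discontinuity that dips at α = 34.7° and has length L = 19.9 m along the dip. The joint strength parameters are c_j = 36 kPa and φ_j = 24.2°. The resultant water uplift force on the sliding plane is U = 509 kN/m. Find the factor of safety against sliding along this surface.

FS = 1.62

Resolving the block weight along and normal to the plane and applying the Mohr–Coulomb strength on the joint:
N' = W cosα − U = 880·cos34.7° − 509 = 214.5 kN/m
Driving force T = W sinα = 880·sin34.7° = 501.0 kN/m
Resisting force R = c_j·L + N'·tanφ_j = 36·19.9 + 214.5·tan24.2° = 716.4 + 96.4 = 812.8 kN/m
FS = R / T = 812.8 / 501.0 = 1.622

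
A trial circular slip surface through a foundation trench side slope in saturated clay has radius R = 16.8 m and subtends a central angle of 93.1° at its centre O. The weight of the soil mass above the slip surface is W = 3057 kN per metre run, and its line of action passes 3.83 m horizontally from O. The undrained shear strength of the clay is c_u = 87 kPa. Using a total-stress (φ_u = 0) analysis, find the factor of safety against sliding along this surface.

FS = 3.41

Taking moments about the centre O, the resisting moment is provided by the undrained shear strength acting along the arc:
Arc length L_a = R·θ = 16.8·(93.1°·π/180) = 16.8·1.6249 = 27.30 m
M_R = c_u·L_a·R = 87·27.30·16.8 = 39899.3 kN·m/m
M_D = W·d = 3057·3.83 = 11708.3 kN·m/m
FS = M_R / M_D = 39899.3 / 11708.3 = 3.408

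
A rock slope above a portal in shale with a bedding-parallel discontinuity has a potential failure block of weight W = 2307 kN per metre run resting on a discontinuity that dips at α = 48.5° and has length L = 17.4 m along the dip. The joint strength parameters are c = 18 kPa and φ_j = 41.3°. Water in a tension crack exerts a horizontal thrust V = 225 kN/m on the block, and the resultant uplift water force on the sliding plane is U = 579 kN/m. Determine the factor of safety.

Resolving the block weight along and normal to the plane and applying the Mohr–Coulomb strength on the joint:
N' = W cosα − U − V sinα = 2307·cos48.5° − 579 − 225·sin48.5° = 781.1 kN/m
Driving force T = W sinα + V cosα = 2307·sin48.5° + 225·cos48.5° = 1876.9 kN/m
Resisting force R = c·L + N'·tanφ_j = 18·17.4 + 781.1·tan41.3° = 313.2 + 686.3 = 999.5 kN/m
FS = R / T = 999.5 / 1876.9 = 0.532

FS = 0.53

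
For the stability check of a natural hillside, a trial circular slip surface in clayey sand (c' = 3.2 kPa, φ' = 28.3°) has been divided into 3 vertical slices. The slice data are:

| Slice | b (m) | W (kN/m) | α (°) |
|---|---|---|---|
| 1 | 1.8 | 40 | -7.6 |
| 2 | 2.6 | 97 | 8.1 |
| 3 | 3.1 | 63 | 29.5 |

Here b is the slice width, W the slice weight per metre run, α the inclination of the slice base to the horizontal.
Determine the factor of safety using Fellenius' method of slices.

Ordinary method of slices: FS = Σ[c'·Δl_i + (W_i cosα_i)·tanφ'] / Σ W_i sinα_i, with Δl_i = b_i / cosα_i.
Slice 1: Δl = 1.8/cos(-7.6°) = 1.816 m; N'_1 = 40·cos(-7.6°) = 39.6; c'Δl = 5.81; W sinα = -5.3
Slice 2: Δl = 2.6/cos8.1° = 2.626 m; N'_2 = 97·cos8.1° = 96.0; c'Δl = 8.40; W sinα = 13.7
Slice 3: Δl = 3.1/cos29.5° = 3.562 m; N'_3 = 63·cos29.5° = 54.8; c'Δl = 11.40; W sinα = 31.0
Σc'Δl = 25.6 kN/m; ΣN' = 190.5 kN/m; ΣW sinα = 39.4 kN/m
Resisting = 25.6 + 190.5·tan28.3° = 25.6 + 102.6 = 128.2 kN/m
FS = 128.2 / 39.4 = 3.254

FS = 3.25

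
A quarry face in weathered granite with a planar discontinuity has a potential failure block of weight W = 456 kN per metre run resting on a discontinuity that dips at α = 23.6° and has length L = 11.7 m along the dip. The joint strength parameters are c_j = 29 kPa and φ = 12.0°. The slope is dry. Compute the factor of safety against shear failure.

FS = 2.35

Resolving the block weight along and normal to the plane and applying the Mohr–Coulomb strength on the joint:
N' = W cosα = 456·cos23.6° = 417.9 kN/m
Driving force T = W sinα = 456·sin23.6° = 182.6 kN/m
Resisting force R = c_j·L + N'·tanφ = 29·11.7 + 417.9·tan12.0° = 339.3 + 88.8 = 428.1 kN/m
FS = R / T = 428.1 / 182.6 = 2.345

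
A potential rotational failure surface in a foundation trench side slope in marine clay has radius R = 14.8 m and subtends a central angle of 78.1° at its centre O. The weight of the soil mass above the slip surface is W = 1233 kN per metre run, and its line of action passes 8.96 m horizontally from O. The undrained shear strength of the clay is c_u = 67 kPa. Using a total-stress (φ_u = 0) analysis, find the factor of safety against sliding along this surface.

FS = 1.81

Taking moments about the centre O, the resisting moment is provided by the undrained shear strength acting along the arc:
Arc length L_a = R·θ = 14.8·(78.1°·π/180) = 14.8·1.3631 = 20.17 m
M_R = c_u·L_a·R = 67·20.17·14.8 = 20004.5 kN·m/m
M_D = W·d = 1233·8.96 = 11047.7 kN·m/m
FS = M_R / M_D = 20004.5 / 11047.7 = 1.811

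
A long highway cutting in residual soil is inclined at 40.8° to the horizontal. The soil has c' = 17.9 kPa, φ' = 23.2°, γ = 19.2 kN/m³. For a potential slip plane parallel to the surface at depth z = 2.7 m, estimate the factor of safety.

FS = 1.19

For an infinite slope with a slip plane parallel to the surface (no pore pressure): FS = [c' + γz cos²β tanφ'] / [γz sinβ cosβ].
γz = 19.2·2.7 = 51.84 kN/m²
Numerator = 17.9 + 51.84·cos²40.8°·tan23.2° = 17.9 + 51.84·0.5730·0.4286 = 30.632 kPa
Denominator = 51.84·sin40.8°·cos40.8° = 51.84·0.6534·0.7570 = 25.642 kPa
FS = 30.632 / 25.642 = 1.195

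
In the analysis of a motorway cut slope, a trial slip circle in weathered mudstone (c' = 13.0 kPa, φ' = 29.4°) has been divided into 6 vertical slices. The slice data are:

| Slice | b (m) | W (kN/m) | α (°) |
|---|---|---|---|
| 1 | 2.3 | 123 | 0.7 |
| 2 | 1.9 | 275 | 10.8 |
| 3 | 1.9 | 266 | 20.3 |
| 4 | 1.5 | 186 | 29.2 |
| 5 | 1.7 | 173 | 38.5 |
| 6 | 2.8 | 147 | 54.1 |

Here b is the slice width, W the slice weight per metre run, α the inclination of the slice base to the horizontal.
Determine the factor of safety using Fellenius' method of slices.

Ordinary method of slices: FS = Σ[c'·Δl_i + (W_i cosα_i)·tanφ'] / Σ W_i sinα_i, with Δl_i = b_i / cosα_i.
Slice 1: Δl = 2.3/cos0.7° = 2.300 m; N'_1 = 123·cos0.7° = 123.0; c'Δl = 29.90; W sinα = 1.5
Slice 2: Δl = 1.9/cos10.8° = 1.934 m; N'_2 = 275·cos10.8° = 270.1; c'Δl = 25.15; W sinα = 51.5
Slice 3: Δl = 1.9/cos20.3° = 2.026 m; N'_3 = 266·cos20.3° = 249.5; c'Δl = 26.34; W sinα = 92.3
Slice 4: Δl = 1.5/cos29.2° = 1.718 m; N'_4 = 186·cos29.2° = 162.4; c'Δl = 22.34; W sinα = 90.7
Slice 5: Δl = 1.7/cos38.5° = 2.172 m; N'_5 = 173·cos38.5° = 135.4; c'Δl = 28.24; W sinα = 107.7
Slice 6: Δl = 2.8/cos54.1° = 4.775 m; N'_6 = 147·cos54.1° = 86.2; c'Δl = 62.08; W sinα = 119.1
Σc'Δl = 194.0 kN/m; ΣN' = 1026.5 kN/m; ΣW sinα = 462.8 kN/m
Resisting = 194.0 + 1026.5·tan29.4° = 194.0 + 578.4 = 772.5 kN/m
FS = 772.5 / 462.8 = 1.669

FS = 1.67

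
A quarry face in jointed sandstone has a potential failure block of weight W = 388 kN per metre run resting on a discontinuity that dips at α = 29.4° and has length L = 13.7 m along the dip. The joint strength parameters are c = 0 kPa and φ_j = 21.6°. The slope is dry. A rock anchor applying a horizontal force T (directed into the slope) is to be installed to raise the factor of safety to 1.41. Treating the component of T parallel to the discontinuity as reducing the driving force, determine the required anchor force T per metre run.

T = 95 kN/m

Resolving forces along and normal to the sliding plane, with the horizontal anchor force T adding T·sinα to the effective normal force and T·cosα acting up the plane against the driving force:
FS = [cL + (W cosα + T sinα) tanφ_j] / [W sinα − T cosα]
Without the anchor: N' = 338.0 kN/m, driving T_d = 190.5 kN/m, resisting R = 0·13.7 + 338.0·tan21.6° = 133.8 kN/m, FS = 0.70.
Setting FS = 1.41 and solving for T:
1.41·(190.5 − T cos29.4°) = 133.8 + T sin29.4°·tan21.6°
T·(sin29.4°·tan21.6° + 1.41·cos29.4°) = 1.41·190.5 − 133.8
T·(0.4909·0.3959 + 1.41·0.8712) = 268.6 − 133.8 = 134.7
T·1.4228 = 134.7
T = 94.7 kN/m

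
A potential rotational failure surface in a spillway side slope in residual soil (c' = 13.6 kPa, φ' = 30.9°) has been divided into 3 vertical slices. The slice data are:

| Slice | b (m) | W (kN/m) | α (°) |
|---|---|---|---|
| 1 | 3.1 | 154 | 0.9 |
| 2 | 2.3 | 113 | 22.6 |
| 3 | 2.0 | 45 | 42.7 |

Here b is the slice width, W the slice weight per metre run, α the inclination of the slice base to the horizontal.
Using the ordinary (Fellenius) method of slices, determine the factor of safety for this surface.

Ordinary method of slices: FS = Σ[c'·Δl_i + (W_i cosα_i)·tanφ'] / Σ W_i sinα_i, with Δl_i = b_i / cosα_i.
Slice 1: Δl = 3.1/cos0.9° = 3.100 m; N'_1 = 154·cos0.9° = 154.0; c'Δl = 42.17; W sinα = 2.4
Slice 2: Δl = 2.3/cos22.6° = 2.491 m; N'_2 = 113·cos22.6° = 104.3; c'Δl = 33.88; W sinα = 43.4
Slice 3: Δl = 2.0/cos42.7° = 2.721 m; N'_3 = 45·cos42.7° = 33.1; c'Δl = 37.01; W sinα = 30.5
Σc'Δl = 113.1 kN/m; ΣN' = 291.4 kN/m; ΣW sinα = 76.4 kN/m
Resisting = 113.1 + 291.4·tan30.9° = 113.1 + 174.4 = 287.4 kN/m
FS = 287.4 / 76.4 = 3.764

FS = 3.76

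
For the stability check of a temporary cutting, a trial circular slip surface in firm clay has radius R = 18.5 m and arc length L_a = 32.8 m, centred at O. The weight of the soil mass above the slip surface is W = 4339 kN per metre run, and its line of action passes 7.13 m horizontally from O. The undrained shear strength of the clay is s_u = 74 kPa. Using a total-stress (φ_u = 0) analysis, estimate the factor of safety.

FS = 1.45

Taking moments about the centre O, the resisting moment is provided by the undrained shear strength acting along the arc:
M_R = s_u·L_a·R = 74·32.80·18.5 = 44903.2 kN·m/m
M_D = W·d = 4339·7.13 = 30937.1 kN·m/m
FS = M_R / M_D = 44903.2 / 30937.1 = 1.451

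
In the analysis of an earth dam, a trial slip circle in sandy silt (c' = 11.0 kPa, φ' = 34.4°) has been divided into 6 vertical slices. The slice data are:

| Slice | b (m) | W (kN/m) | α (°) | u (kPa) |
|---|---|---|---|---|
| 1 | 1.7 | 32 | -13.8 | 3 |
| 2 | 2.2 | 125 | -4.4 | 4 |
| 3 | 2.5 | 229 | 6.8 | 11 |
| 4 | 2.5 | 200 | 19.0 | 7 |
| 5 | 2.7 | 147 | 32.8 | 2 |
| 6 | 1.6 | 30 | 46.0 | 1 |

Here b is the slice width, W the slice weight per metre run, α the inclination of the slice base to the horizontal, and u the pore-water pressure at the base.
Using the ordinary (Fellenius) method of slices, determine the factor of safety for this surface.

Ordinary method of slices: FS = Σ[c'·Δl_i + (W_i cosα_i − u_i·Δl_i)·tanφ'] / Σ W_i sinα_i, with Δl_i = b_i / cosα_i.
Slice 1: Δl = 1.7/cos(-13.8°) = 1.751 m; N'_1 = 32·cos(-13.8°) − 3·1.751 = 25.8; c'Δl = 19.26; W sinα = -7.6
Slice 2: Δl = 2.2/cos(-4.4°) = 2.207 m; N'_2 = 125·cos(-4.4°) − 4·2.207 = 115.8; c'Δl = 24.27; W sinα = -9.6
Slice 3: Δl = 2.5/cos6.8° = 2.518 m; N'_3 = 229·cos6.8° − 11·2.518 = 199.7; c'Δl = 27.69; W sinα = 27.1
Slice 4: Δl = 2.5/cos19.0° = 2.644 m; N'_4 = 200·cos19.0° − 7·2.644 = 170.6; c'Δl = 29.08; W sinα = 65.1
Slice 5: Δl = 2.7/cos32.8° = 3.212 m; N'_5 = 147·cos32.8° − 2·3.212 = 117.1; c'Δl = 35.33; W sinα = 79.6
Slice 6: Δl = 1.6/cos46.0° = 2.303 m; N'_6 = 30·cos46.0° − 1·2.303 = 18.5; c'Δl = 25.34; W sinα = 21.6
Σc'Δl = 161.0 kN/m; ΣN' = 647.6 kN/m; ΣW sinα = 176.2 kN/m
Resisting = 161.0 + 647.6·tan34.4° = 161.0 + 443.4 = 604.4 kN/m
FS = 604.4 / 176.2 = 3.430

FS = 3.43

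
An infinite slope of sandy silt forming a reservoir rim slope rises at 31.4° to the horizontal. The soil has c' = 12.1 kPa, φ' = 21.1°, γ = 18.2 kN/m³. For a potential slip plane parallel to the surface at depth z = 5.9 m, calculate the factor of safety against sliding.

FS = 0.89

For an infinite slope with a slip plane parallel to the surface (no pore pressure): FS = [c' + γz cos²β tanφ'] / [γz sinβ cosβ].
γz = 18.2·5.9 = 107.38 kN/m²
Numerator = 12.1 + 107.38·cos²31.4°·tan21.1° = 12.1 + 107.38·0.7285·0.3859 = 42.287 kPa
Denominator = 107.38·sin31.4°·cos31.4° = 107.38·0.5210·0.8536 = 47.753 kPa
FS = 42.287 / 47.753 = 0.886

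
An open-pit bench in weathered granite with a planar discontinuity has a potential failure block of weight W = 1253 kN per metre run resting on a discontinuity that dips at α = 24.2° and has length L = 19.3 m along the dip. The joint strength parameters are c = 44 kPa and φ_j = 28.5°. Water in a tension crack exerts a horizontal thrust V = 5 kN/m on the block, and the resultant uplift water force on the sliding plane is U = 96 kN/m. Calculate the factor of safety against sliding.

Resolving the block weight along and normal to the plane and applying the Mohr–Coulomb strength on the joint:
N' = W cosα − U − V sinα = 1253·cos24.2° − 96 − 5·sin24.2° = 1044.8 kN/m
Driving force T = W sinα + V cosα = 1253·sin24.2° + 5·cos24.2° = 518.2 kN/m
Resisting force R = c·L + N'·tanφ_j = 44·19.3 + 1044.8·tan28.5° = 849.2 + 567.3 = 1416.5 kN/m
FS = R / T = 1416.5 / 518.2 = 2.734

FS = 2.73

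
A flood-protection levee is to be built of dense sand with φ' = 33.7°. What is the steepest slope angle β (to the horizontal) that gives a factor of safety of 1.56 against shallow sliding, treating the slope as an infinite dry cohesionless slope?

β = 23.1°

For an infinite dry cohesionless slope FS = tanφ'/tanβ, so tanβ = tanφ' / FS.
tanβ = tan33.7° / 1.56 = 0.6669 / 1.56 = 0.4275
β = arctan(0.4275) = 23.15°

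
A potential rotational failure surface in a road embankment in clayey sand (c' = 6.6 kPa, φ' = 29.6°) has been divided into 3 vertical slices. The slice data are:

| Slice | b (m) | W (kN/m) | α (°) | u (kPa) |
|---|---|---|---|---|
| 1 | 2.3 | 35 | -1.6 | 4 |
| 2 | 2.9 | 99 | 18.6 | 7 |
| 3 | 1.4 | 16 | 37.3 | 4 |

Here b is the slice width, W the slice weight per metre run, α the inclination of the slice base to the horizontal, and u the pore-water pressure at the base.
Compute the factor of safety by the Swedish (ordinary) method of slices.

FS = 2.63

Ordinary method of slices: FS = Σ[c'·Δl_i + (W_i cosα_i − u_i·Δl_i)·tanφ'] / Σ W_i sinα_i, with Δl_i = b_i / cosα_i.
Slice 1: Δl = 2.3/cos(-1.6°) = 2.301 m; N'_1 = 35·cos(-1.6°) − 4·2.301 = 25.8; c'Δl = 15.19; W sinα = -1.0
Slice 2: Δl = 2.9/cos18.6° = 3.060 m; N'_2 = 99·cos18.6° − 7·3.060 = 72.4; c'Δl = 20.19; W sinα = 31.6
Slice 3: Δl = 1.4/cos37.3° = 1.760 m; N'_3 = 16·cos37.3° − 4·1.760 = 5.7; c'Δl = 11.62; W sinα = 9.7
Σc'Δl = 47.0 kN/m; ΣN' = 103.9 kN/m; ΣW sinα = 40.3 kN/m
Resisting = 47.0 + 103.9·tan29.6° = 47.0 + 59.0 = 106.0 kN/m
FS = 106.0 / 40.3 = 2.631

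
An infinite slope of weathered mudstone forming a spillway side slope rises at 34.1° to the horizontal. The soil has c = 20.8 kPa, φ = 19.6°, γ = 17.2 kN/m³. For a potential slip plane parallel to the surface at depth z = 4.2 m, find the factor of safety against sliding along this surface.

FS = 1.15

For an infinite slope with a slip plane parallel to the surface (no pore pressure): FS = [c + γz cos²β tanφ] / [γz sinβ cosβ].
γz = 17.2·4.2 = 72.24 kN/m²
Numerator = 20.8 + 72.24·cos²34.1°·tan19.6° = 20.8 + 72.24·0.6857·0.3561 = 38.438 kPa
Denominator = 72.24·sin34.1°·cos34.1° = 72.24·0.5606·0.8281 = 33.537 kPa
FS = 38.438 / 33.537 = 1.146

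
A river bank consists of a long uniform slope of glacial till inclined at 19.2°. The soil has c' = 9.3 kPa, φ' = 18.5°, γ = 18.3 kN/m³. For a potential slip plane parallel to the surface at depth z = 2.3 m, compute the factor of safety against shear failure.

FS = 1.67

For an infinite slope with a slip plane parallel to the surface (no pore pressure): FS = [c' + γz cos²β tanφ'] / [γz sinβ cosβ].
γz = 18.3·2.3 = 42.09 kN/m²
Numerator = 9.3 + 42.09·cos²19.2°·tan18.5° = 9.3 + 42.09·0.8918·0.3346 = 21.860 kPa
Denominator = 42.09·sin19.2°·cos19.2° = 42.09·0.3289·0.9444 = 13.072 kPa
FS = 21.860 / 13.072 = 1.672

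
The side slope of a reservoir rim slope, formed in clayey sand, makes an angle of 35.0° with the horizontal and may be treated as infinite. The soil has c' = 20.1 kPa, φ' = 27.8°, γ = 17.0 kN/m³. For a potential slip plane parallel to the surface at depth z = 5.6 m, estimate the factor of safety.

For an infinite slope with a slip plane parallel to the surface (no pore pressure): FS = [c' + γz cos²β tanφ'] / [γz sinβ cosβ].
γz = 17.0·5.6 = 95.20 kN/m²
Numerator = 20.1 + 95.20·cos²35.0°·tan27.8° = 20.1 + 95.20·0.6710·0.5272 = 53.780 kPa
Denominator = 95.20·sin35.0°·cos35.0° = 95.20·0.5736·0.8192 = 44.729 kPa
FS = 53.780 / 44.729 = 1.202

FS = 1.20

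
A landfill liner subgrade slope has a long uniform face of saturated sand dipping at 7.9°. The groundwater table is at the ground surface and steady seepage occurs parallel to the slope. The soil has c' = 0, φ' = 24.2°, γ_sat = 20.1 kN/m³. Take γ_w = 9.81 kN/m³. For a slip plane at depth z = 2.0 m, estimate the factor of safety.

With seepage parallel to the slope and the water table at the surface, the effective normal stress on the slip plane uses the buoyant unit weight γ' = γ_sat − γ_w while the driving shear stress uses γ_sat:
FS = [c' + γ' z cos²β tanφ'] / [γ_sat z sinβ cosβ]
(For c' = 0 this reduces to FS = (γ'/γ_sat)·tanφ'/tanβ.)
γ' = 20.1 − 9.81 = 10.29 kN/m³
Numerator = 0.0 + 10.29·2.0·cos²7.9°·tan24.2° = 0.0 + 10.29·2.0·0.9811·0.4494 = 9.074 kPa
Denominator = 20.1·2.0·sin7.9°·cos7.9° = 20.1·2.0·0.1374·0.9905 = 5.473 kPa
FS = 9.074 / 5.473 = 1.658

FS = 1.66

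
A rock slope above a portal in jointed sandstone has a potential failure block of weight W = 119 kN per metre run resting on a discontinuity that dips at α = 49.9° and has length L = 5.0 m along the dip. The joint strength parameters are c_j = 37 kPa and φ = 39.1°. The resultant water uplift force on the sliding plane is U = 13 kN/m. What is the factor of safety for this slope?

Resolving the block weight along and normal to the plane and applying the Mohr–Coulomb strength on the joint:
N' = W cosα − U = 119·cos49.9° − 13 = 63.7 kN/m
Driving force T = W sinα = 119·sin49.9° = 91.0 kN/m
Resisting force R = c_j·L + N'·tanφ = 37·5.0 + 63.7·tan39.1° = 185.0 + 51.7 = 236.7 kN/m
FS = R / T = 236.7 / 91.0 = 2.601

FS = 2.60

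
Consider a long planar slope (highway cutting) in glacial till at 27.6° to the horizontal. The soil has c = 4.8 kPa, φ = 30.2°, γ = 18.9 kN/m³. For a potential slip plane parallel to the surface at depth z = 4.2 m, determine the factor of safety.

FS = 1.26

For an infinite slope with a slip plane parallel to the surface (no pore pressure): FS = [c + γz cos²β tanφ] / [γz sinβ cosβ].
γz = 18.9·4.2 = 79.38 kN/m²
Numerator = 4.8 + 79.38·cos²27.6°·tan30.2° = 4.8 + 79.38·0.7854·0.5820 = 41.084 kPa
Denominator = 79.38·sin27.6°·cos27.6° = 79.38·0.4633·0.8862 = 32.591 kPa
FS = 41.084 / 32.591 = 1.261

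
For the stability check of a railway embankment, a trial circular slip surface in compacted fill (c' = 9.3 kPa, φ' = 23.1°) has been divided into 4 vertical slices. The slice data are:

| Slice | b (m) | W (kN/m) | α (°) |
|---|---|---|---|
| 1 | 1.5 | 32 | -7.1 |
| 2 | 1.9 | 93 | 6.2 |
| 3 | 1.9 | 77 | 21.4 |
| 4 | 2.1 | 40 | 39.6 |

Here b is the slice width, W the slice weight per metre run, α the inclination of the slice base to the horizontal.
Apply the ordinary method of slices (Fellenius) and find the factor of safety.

Ordinary method of slices: FS = Σ[c'·Δl_i + (W_i cosα_i)·tanφ'] / Σ W_i sinα_i, with Δl_i = b_i / cosα_i.
Slice 1: Δl = 1.5/cos(-7.1°) = 1.512 m; N'_1 = 32·cos(-7.1°) = 31.8; c'Δl = 14.06; W sinα = -4.0
Slice 2: Δl = 1.9/cos6.2° = 1.911 m; N'_2 = 93·cos6.2° = 92.5; c'Δl = 17.77; W sinα = 10.0
Slice 3: Δl = 1.9/cos21.4° = 2.041 m; N'_3 = 77·cos21.4° = 71.7; c'Δl = 18.98; W sinα = 28.1
Slice 4: Δl = 2.1/cos39.6° = 2.725 m; N'_4 = 40·cos39.6° = 30.8; c'Δl = 25.35; W sinα = 25.5
Σc'Δl = 76.2 kN/m; ΣN' = 226.7 kN/m; ΣW sinα = 59.7 kN/m
Resisting = 76.2 + 226.7·tan23.1° = 76.2 + 96.7 = 172.9 kN/m
FS = 172.9 / 59.7 = 2.896

FS = 2.90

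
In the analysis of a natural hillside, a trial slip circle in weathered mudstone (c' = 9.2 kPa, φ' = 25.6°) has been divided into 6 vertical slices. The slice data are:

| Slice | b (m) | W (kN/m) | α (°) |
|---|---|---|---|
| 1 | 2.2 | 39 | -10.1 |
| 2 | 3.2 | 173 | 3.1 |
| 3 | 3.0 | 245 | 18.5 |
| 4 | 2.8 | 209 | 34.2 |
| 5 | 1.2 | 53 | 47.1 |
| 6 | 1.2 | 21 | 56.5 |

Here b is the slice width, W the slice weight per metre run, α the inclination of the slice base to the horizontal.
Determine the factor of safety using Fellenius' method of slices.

Ordinary method of slices: FS = Σ[c'·Δl_i + (W_i cosα_i)·tanφ'] / Σ W_i sinα_i, with Δl_i = b_i / cosα_i.
Slice 1: Δl = 2.2/cos(-10.1°) = 2.235 m; N'_1 = 39·cos(-10.1°) = 38.4; c'Δl = 20.56; W sinα = -6.8
Slice 2: Δl = 3.2/cos3.1° = 3.205 m; N'_2 = 173·cos3.1° = 172.7; c'Δl = 29.48; W sinα = 9.4
Slice 3: Δl = 3.0/cos18.5° = 3.163 m; N'_3 = 245·cos18.5° = 232.3; c'Δl = 29.10; W sinα = 77.7
Slice 4: Δl = 2.8/cos34.2° = 3.385 m; N'_4 = 209·cos34.2° = 172.9; c'Δl = 31.15; W sinα = 117.5
Slice 5: Δl = 1.2/cos47.1° = 1.763 m; N'_5 = 53·cos47.1° = 36.1; c'Δl = 16.22; W sinα = 38.8
Slice 6: Δl = 1.2/cos56.5° = 2.174 m; N'_6 = 21·cos56.5° = 11.6; c'Δl = 20.00; W sinα = 17.5
Σc'Δl = 146.5 kN/m; ΣN' = 664.0 kN/m; ΣW sinα = 254.1 kN/m
Resisting = 146.5 + 664.0·tan25.6° = 146.5 + 318.1 = 464.7 kN/m
FS = 464.7 / 254.1 = 1.829

FS = 1.83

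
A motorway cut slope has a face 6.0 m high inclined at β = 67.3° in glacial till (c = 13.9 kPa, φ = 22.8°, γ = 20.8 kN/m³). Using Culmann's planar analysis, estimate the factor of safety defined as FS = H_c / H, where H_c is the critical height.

H_c = (4c/γ) · sinβ cosφ / [1 − cos(β − φ)]
    = (4·13.9/20.8) · sin67.3°·cos22.8° / [1 − cos44.5°]
    = 2.673 · 0.8505 / 0.2867 = 7.93 m
FS = H_c / H = 7.93 / 6.0 = 1.321

FS = 1.32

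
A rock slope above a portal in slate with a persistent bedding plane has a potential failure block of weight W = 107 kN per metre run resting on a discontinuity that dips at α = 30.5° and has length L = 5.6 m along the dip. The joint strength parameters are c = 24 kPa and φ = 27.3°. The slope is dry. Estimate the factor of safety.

Resolving the block weight along and normal to the plane and applying the Mohr–Coulomb strength on the joint:
N' = W cosα = 107·cos30.5° = 92.2 kN/m
Driving force T = W sinα = 107·sin30.5° = 54.3 kN/m
Resisting force R = c·L + N'·tanφ = 24·5.6 + 92.2·tan27.3° = 134.4 + 47.6 = 182.0 kN/m
FS = R / T = 182.0 / 54.3 = 3.351

FS = 3.35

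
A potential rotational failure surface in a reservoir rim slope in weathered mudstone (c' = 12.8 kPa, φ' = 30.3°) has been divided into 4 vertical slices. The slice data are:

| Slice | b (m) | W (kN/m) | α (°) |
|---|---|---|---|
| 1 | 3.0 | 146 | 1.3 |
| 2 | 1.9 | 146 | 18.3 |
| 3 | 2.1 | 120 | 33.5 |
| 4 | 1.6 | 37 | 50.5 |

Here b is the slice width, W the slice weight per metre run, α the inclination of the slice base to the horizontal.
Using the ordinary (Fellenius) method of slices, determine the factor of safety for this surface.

FS = 2.55

Ordinary method of slices: FS = Σ[c'·Δl_i + (W_i cosα_i)·tanφ'] / Σ W_i sinα_i, with Δl_i = b_i / cosα_i.
Slice 1: Δl = 3.0/cos1.3° = 3.001 m; N'_1 = 146·cos1.3° = 146.0; c'Δl = 38.41; W sinα = 3.3
Slice 2: Δl = 1.9/cos18.3° = 2.001 m; N'_2 = 146·cos18.3° = 138.6; c'Δl = 25.62; W sinα = 45.8
Slice 3: Δl = 2.1/cos33.5° = 2.518 m; N'_3 = 120·cos33.5° = 100.1; c'Δl = 32.23; W sinα = 66.2
Slice 4: Δl = 1.6/cos50.5° = 2.515 m; N'_4 = 37·cos50.5° = 23.5; c'Δl = 32.20; W sinα = 28.6
Σc'Δl = 128.5 kN/m; ΣN' = 408.2 kN/m; ΣW sinα = 143.9 kN/m
Resisting = 128.5 + 408.2·tan30.3° = 128.5 + 238.5 = 367.0 kN/m
FS = 367.0 / 143.9 = 2.550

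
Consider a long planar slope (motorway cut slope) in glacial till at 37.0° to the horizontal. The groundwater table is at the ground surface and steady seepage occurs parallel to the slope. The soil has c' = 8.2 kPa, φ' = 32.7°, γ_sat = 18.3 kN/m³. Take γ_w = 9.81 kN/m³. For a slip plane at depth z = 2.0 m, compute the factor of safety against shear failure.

With seepage parallel to the slope and the water table at the surface, the effective normal stress on the slip plane uses the buoyant unit weight γ' = γ_sat − γ_w while the driving shear stress uses γ_sat:
FS = [c' + γ' z cos²β tanφ'] / [γ_sat z sinβ cosβ]
γ' = 18.3 − 9.81 = 8.49 kN/m³
Numerator = 8.2 + 8.49·2.0·cos²37.0°·tan32.7° = 8.2 + 8.49·2.0·0.6378·0.6420 = 15.153 kPa
Denominator = 18.3·2.0·sin37.0°·cos37.0° = 18.3·2.0·0.6018·0.7986 = 17.591 kPa
FS = 15.153 / 17.591 = 0.861

FS = 0.86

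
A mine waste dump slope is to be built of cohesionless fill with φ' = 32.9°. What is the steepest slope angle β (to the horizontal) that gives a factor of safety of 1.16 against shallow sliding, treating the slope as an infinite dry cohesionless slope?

For an infinite dry cohesionless slope FS = tanφ'/tanβ, so tanβ = tanφ' / FS.
tanβ = tan32.9° / 1.16 = 0.6469 / 1.16 = 0.5577
β = arctan(0.5577) = 29.15°

β = 29.1°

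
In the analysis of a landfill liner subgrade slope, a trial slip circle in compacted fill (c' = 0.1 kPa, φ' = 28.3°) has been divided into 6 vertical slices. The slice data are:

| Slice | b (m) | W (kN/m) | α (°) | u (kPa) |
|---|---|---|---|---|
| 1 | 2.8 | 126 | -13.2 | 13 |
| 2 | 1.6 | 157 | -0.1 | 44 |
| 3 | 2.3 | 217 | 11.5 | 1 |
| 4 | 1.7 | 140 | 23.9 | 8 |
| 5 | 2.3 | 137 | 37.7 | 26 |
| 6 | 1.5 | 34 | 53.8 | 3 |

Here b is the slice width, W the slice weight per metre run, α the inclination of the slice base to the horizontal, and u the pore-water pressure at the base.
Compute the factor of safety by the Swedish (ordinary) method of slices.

Ordinary method of slices: FS = Σ[c'·Δl_i + (W_i cosα_i − u_i·Δl_i)·tanφ'] / Σ W_i sinα_i, with Δl_i = b_i / cosα_i.
Slice 1: Δl = 2.8/cos(-13.2°) = 2.876 m; N'_1 = 126·cos(-13.2°) − 13·2.876 = 85.3; c'Δl = 0.29; W sinα = -28.8
Slice 2: Δl = 1.6/cos(-0.1°) = 1.600 m; N'_2 = 157·cos(-0.1°) − 44·1.600 = 86.6; c'Δl = 0.16; W sinα = -0.3
Slice 3: Δl = 2.3/cos11.5° = 2.347 m; N'_3 = 217·cos11.5° − 1·2.347 = 210.3; c'Δl = 0.23; W sinα = 43.3
Slice 4: Δl = 1.7/cos23.9° = 1.859 m; N'_4 = 140·cos23.9° − 8·1.859 = 113.1; c'Δl = 0.19; W sinα = 56.7
Slice 5: Δl = 2.3/cos37.7° = 2.907 m; N'_5 = 137·cos37.7° − 26·2.907 = 32.8; c'Δl = 0.29; W sinα = 83.8
Slice 6: Δl = 1.5/cos53.8° = 2.540 m; N'_6 = 34·cos53.8° − 3·2.540 = 12.5; c'Δl = 0.25; W sinα = 27.4
Σc'Δl = 1.4 kN/m; ΣN' = 540.6 kN/m; ΣW sinα = 182.2 kN/m
Resisting = 1.4 + 540.6·tan28.3° = 1.4 + 291.1 = 292.5 kN/m
FS = 292.5 / 182.2 = 1.606

FS = 1.61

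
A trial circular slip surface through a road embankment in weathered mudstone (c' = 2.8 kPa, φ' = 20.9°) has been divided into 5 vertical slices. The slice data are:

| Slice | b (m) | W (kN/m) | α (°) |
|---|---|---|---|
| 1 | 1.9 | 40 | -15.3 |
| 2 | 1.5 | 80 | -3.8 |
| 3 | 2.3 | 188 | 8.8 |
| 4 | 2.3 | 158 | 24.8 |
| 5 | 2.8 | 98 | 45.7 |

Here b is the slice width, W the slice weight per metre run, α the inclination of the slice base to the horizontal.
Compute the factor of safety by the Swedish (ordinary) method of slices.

FS = 1.55

Ordinary method of slices: FS = Σ[c'·Δl_i + (W_i cosα_i)·tanφ'] / Σ W_i sinα_i, with Δl_i = b_i / cosα_i.
Slice 1: Δl = 1.9/cos(-15.3°) = 1.970 m; N'_1 = 40·cos(-15.3°) = 38.6; c'Δl = 5.52; W sinα = -10.6
Slice 2: Δl = 1.5/cos(-3.8°) = 1.503 m; N'_2 = 80·cos(-3.8°) = 79.8; c'Δl = 4.21; W sinα = -5.3
Slice 3: Δl = 2.3/cos8.8° = 2.327 m; N'_3 = 188·cos8.8° = 185.8; c'Δl = 6.52; W sinα = 28.8
Slice 4: Δl = 2.3/cos24.8° = 2.534 m; N'_4 = 158·cos24.8° = 143.4; c'Δl = 7.09; W sinα = 66.3
Slice 5: Δl = 2.8/cos45.7° = 4.009 m; N'_5 = 98·cos45.7° = 68.4; c'Δl = 11.23; W sinα = 70.1
Σc'Δl = 34.6 kN/m; ΣN' = 516.1 kN/m; ΣW sinα = 149.3 kN/m
Resisting = 34.6 + 516.1·tan20.9° = 34.6 + 197.1 = 231.6 kN/m
FS = 231.6 / 149.3 = 1.551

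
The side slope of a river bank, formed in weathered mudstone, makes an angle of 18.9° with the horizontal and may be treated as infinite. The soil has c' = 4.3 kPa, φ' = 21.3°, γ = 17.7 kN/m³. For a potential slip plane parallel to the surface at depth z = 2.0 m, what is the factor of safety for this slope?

For an infinite slope with a slip plane parallel to the surface (no pore pressure): FS = [c' + γz cos²β tanφ'] / [γz sinβ cosβ].
γz = 17.7·2.0 = 35.40 kN/m²
Numerator = 4.3 + 35.40·cos²18.9°·tan21.3° = 4.3 + 35.40·0.8951·0.3899 = 16.654 kPa
Denominator = 35.40·sin18.9°·cos18.9° = 35.40·0.3239·0.9461 = 10.848 kPa
FS = 16.654 / 10.848 = 1.535

FS = 1.54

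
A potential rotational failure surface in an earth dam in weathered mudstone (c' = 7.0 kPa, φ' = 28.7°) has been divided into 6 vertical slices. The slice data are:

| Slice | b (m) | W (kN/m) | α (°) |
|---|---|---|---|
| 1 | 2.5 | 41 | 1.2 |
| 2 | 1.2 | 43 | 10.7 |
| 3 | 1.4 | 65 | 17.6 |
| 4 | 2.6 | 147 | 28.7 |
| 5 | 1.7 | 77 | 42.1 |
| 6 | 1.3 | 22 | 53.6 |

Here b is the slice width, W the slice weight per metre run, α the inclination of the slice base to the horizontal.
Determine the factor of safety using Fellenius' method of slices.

FS = 1.64

Ordinary method of slices: FS = Σ[c'·Δl_i + (W_i cosα_i)·tanφ'] / Σ W_i sinα_i, with Δl_i = b_i / cosα_i.
Slice 1: Δl = 2.5/cos1.2° = 2.501 m; N'_1 = 41·cos1.2° = 41.0; c'Δl = 17.50; W sinα = 0.9
Slice 2: Δl = 1.2/cos10.7° = 1.221 m; N'_2 = 43·cos10.7° = 42.3; c'Δl = 8.55; W sinα = 8.0
Slice 3: Δl = 1.4/cos17.6° = 1.469 m; N'_3 = 65·cos17.6° = 62.0; c'Δl = 10.28; W sinα = 19.7
Slice 4: Δl = 2.6/cos28.7° = 2.964 m; N'_4 = 147·cos28.7° = 128.9; c'Δl = 20.75; W sinα = 70.6
Slice 5: Δl = 1.7/cos42.1° = 2.291 m; N'_5 = 77·cos42.1° = 57.1; c'Δl = 16.04; W sinα = 51.6
Slice 6: Δl = 1.3/cos53.6° = 2.191 m; N'_6 = 22·cos53.6° = 13.1; c'Δl = 15.33; W sinα = 17.7
Σc'Δl = 88.5 kN/m; ΣN' = 344.3 kN/m; ΣW sinα = 168.4 kN/m
Resisting = 88.5 + 344.3·tan28.7° = 88.5 + 188.5 = 277.0 kN/m
FS = 277.0 / 168.4 = 1.645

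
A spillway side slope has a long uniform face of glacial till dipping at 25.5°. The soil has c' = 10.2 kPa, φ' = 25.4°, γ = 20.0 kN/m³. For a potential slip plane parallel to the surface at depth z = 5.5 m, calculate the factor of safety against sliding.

FS = 1.23

For an infinite slope with a slip plane parallel to the surface (no pore pressure): FS = [c' + γz cos²β tanφ'] / [γz sinβ cosβ].
γz = 20.0·5.5 = 110.00 kN/m²
Numerator = 10.2 + 110.00·cos²25.5°·tan25.4° = 10.2 + 110.00·0.8147·0.4748 = 52.751 kPa
Denominator = 110.00·sin25.5°·cos25.5° = 110.00·0.4305·0.9026 = 42.743 kPa
FS = 52.751 / 42.743 = 1.234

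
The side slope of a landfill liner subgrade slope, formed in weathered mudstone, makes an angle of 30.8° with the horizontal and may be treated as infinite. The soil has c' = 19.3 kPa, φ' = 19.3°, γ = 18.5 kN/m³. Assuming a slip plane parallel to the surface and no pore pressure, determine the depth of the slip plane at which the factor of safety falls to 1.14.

z = 4.29 m

Setting FS = 1.14 in FS = [c' + γz cos²β tanφ'] / [γz sinβ cosβ] and solving for z:
z = c' / [γ cosβ (FS·sinβ − cosβ·tanφ')]
  = 19.3 / [18.5·cos30.8°·(1.14·sin30.8° − cos30.8°·tan19.3°)]
  = 19.3 / [18.5·0.8590·(1.14·0.5120 − 0.8590·0.3502)]
  = 19.3 / 4.4959 = 4.293 m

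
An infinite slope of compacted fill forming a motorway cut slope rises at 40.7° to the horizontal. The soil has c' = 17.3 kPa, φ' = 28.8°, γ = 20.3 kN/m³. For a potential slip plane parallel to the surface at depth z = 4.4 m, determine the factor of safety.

FS = 1.03

For an infinite slope with a slip plane parallel to the surface (no pore pressure): FS = [c' + γz cos²β tanφ'] / [γz sinβ cosβ].
γz = 20.3·4.4 = 89.32 kN/m²
Numerator = 17.3 + 89.32·cos²40.7°·tan28.8° = 17.3 + 89.32·0.5748·0.5498 = 45.523 kPa
Denominator = 89.32·sin40.7°·cos40.7° = 89.32·0.6521·0.7581 = 44.158 kPa
FS = 45.523 / 44.158 = 1.031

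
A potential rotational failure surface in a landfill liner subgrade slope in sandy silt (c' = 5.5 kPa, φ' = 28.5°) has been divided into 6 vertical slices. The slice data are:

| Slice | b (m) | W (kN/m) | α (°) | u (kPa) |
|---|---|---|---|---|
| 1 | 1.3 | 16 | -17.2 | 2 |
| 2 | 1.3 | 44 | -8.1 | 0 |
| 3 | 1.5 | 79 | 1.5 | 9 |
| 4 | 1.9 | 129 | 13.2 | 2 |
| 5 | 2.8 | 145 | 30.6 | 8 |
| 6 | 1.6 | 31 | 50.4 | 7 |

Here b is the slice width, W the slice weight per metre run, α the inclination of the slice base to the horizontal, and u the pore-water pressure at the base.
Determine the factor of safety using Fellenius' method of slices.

Ordinary method of slices: FS = Σ[c'·Δl_i + (W_i cosα_i − u_i·Δl_i)·tanφ'] / Σ W_i sinα_i, with Δl_i = b_i / cosα_i.
Slice 1: Δl = 1.3/cos(-17.2°) = 1.361 m; N'_1 = 16·cos(-17.2°) − 2·1.361 = 12.6; c'Δl = 7.48; W sinα = -4.7
Slice 2: Δl = 1.3/cos(-8.1°) = 1.313 m; N'_2 = 44·cos(-8.1°) − 0·1.313 = 43.6; c'Δl = 7.22; W sinα = -6.2
Slice 3: Δl = 1.5/cos1.5° = 1.501 m; N'_3 = 79·cos1.5° − 9·1.501 = 65.5; c'Δl = 8.25; W sinα = 2.1
Slice 4: Δl = 1.9/cos13.2° = 1.952 m; N'_4 = 129·cos13.2° − 2·1.952 = 121.7; c'Δl = 10.73; W sinα = 29.5
Slice 5: Δl = 2.8/cos30.6° = 3.253 m; N'_5 = 145·cos30.6° − 8·3.253 = 98.8; c'Δl = 17.89; W sinα = 73.8
Slice 6: Δl = 1.6/cos50.4° = 2.510 m; N'_6 = 31·cos50.4° − 7·2.510 = 2.2; c'Δl = 13.81; W sinα = 23.9
Σc'Δl = 65.4 kN/m; ΣN' = 344.3 kN/m; ΣW sinα = 118.3 kN/m
Resisting = 65.4 + 344.3·tan28.5° = 65.4 + 186.9 = 252.3 kN/m
FS = 252.3 / 118.3 = 2.133

FS = 2.13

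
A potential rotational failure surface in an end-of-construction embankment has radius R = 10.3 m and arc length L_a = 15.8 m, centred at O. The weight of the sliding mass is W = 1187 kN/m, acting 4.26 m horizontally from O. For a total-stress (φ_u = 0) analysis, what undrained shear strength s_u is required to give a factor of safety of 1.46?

FS = s_u·L_a·R / (W·d), so s_u = FS·W·d / (L_a·R).
s_u = 1.46·1187·4.26 / (15.80·10.3) = 7382.7 / 162.74 = 45.36 kPa

s_u = 45.4 kPa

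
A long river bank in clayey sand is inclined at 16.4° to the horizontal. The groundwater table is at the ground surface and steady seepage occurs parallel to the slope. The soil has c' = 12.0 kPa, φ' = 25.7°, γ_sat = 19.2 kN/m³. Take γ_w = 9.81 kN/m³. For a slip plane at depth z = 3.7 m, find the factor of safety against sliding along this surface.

With seepage parallel to the slope and the water table at the surface, the effective normal stress on the slip plane uses the buoyant unit weight γ' = γ_sat − γ_w while the driving shear stress uses γ_sat:
FS = [c' + γ' z cos²β tanφ'] / [γ_sat z sinβ cosβ]
γ' = 19.2 − 9.81 = 9.39 kN/m³
Numerator = 12.0 + 9.39·3.7·cos²16.4°·tan25.7° = 12.0 + 9.39·3.7·0.9203·0.4813 = 27.388 kPa
Denominator = 19.2·3.7·sin16.4°·cos16.4° = 19.2·3.7·0.2823·0.9593 = 19.241 kPa
FS = 27.388 / 19.241 = 1.423

FS = 1.42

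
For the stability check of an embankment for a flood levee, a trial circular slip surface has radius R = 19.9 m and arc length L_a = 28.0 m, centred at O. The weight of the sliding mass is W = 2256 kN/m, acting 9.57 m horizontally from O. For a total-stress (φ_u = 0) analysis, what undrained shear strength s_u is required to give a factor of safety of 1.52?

FS = s_u·L_a·R / (W·d), so s_u = FS·W·d / (L_a·R).
s_u = 1.52·2256·9.57 / (28.00·19.9) = 32816.7 / 557.20 = 58.90 kPa

s_u = 58.9 kPa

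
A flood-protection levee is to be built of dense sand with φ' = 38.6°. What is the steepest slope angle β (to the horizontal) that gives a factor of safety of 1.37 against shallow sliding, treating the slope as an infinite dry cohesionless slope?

For an infinite dry cohesionless slope FS = tanφ'/tanβ, so tanβ = tanφ' / FS.
tanβ = tan38.6° / 1.37 = 0.7983 / 1.37 = 0.5827
β = arctan(0.5827) = 30.23°

β = 30.2°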